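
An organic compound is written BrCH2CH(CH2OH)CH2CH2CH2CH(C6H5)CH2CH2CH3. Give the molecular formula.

C16H25BrO

Atom tally by fragment:
  BrCH2 → C:1 H:2 Br:1
  CH(CH2OH) → C:2 H:4 O:1
  CH2 → C:1 H:2
  CH2 → C:1 H:2
  CH2 → C:1 H:2
  CH(C6H5) → C:7 H:6
  CH2 → C:1 H:2
  CH2 → C:1 H:2
  CH3 → C:1 H:3
Element totals:
  C: 16
  H: 25
  Br: 1
  O: 1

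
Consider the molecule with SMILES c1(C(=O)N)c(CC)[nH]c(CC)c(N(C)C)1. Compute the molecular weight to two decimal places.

Atom tally by fragment:
  pyrrole ring core → C:4 H:5 N:1
  (− 4 ring H displaced by substituents)
  + CONH2 → C:1 H:2 O:1 N:1
  + C2H5 → C:2 H:5
  + C2H5 → C:2 H:5
  + N(CH3)2 → N:1 C:2 H:6
Element totals:
  C: 11
  H: 19
  N: 3
  O: 1
Molecular formula: C11H19N3O.
  M = 11(12.011) + 19(1.008) + 3(14.007) + 15.999
    = 132.121 + 19.152 + 42.021 + 15.999 = 209.293

209.29 g/mol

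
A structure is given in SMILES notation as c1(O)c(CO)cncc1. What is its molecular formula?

C6H7NO2

Atom tally by fragment:
  pyridine ring core → C:5 H:5 N:1
  (− 2 ring H displaced by substituents)
  + OH → O:1 H:1
  + CH2OH → C:1 H:3 O:1
Element totals:
  C: 6
  H: 7
  N: 1
  O: 2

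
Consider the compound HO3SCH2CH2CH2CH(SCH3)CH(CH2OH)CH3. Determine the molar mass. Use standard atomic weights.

242.35 g/mol

Element totals:
  C: 8
  H: 18
  O: 4
  S: 2
Molecular formula: C8H18O4S2.
  M = 8(12.011) + 18(1.008) + 4(15.999) + 2(32.06)
    = 96.088 + 18.144 + 63.996 + 64.120 = 242.348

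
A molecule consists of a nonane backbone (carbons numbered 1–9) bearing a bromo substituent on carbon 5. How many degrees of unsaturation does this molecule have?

Atom tally by fragment:
  CH3 → C:1 H:3
  CH2 → C:1 H:2
  CH2 → C:1 H:2
  CH2 → C:1 H:2
  CH(Br) → C:1 H:1 Br:1
  CH2 → C:1 H:2
  CH2 → C:1 H:2
  CH2 → C:1 H:2
  CH3 → C:1 H:3
Element totals:
  C: 9
  H: 19
  Br: 1
Molecular formula: C9H19Br.
DoU = (2C + 2 + N − H − X) / 2 = (2·9 + 2 + 0 − 19 − 1) / 2 = 0.

0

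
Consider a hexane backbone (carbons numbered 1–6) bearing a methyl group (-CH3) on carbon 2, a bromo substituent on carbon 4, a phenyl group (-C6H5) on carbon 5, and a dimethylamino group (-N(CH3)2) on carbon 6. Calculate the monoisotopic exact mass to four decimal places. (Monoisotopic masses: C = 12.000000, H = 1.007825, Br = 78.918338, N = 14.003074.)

297.1092

Atom tally by fragment:
  CH3 → C:1 H:3
  CH(CH3) → C:2 H:4
  CH2 → C:1 H:2
  CH(Br) → C:1 H:1 Br:1
  CH(C6H5) → C:7 H:6
  CH2N(CH3)2 → C:3 H:8 N:1
Element totals:
  C: 15
  H: 24
  Br: 1
  N: 1
Molecular formula: C15H24BrN.
  M = 15(12.0) + 24(1.007825) + 78.918338 + 14.003074
    = 180.000000 + 24.187800 + 78.918338 + 14.003074 = 297.109212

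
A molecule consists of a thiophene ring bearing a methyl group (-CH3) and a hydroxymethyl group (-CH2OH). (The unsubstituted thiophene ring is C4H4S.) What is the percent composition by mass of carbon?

Atom tally by fragment:
  thiophene ring core → C:4 H:4 S:1
  (− 2 ring H displaced by substituents)
  + CH3 → C:1 H:3
  + CH2OH → C:1 H:3 O:1
Element totals:
  C: 6
  H: 8
  O: 1
  S: 1
Molecular formula: C6H8OS.
Molar mass = 128.189 g/mol.
Mass from C: 6 × 12.011 = 72.066 g/mol.
%C = 72.066 / 128.189 × 100 = 56.22%.

56.22%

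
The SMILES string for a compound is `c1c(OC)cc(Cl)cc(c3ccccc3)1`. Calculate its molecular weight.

218.68 g/mol

Atom tally by fragment:
  benzene ring core → C:6 H:6
  (− 3 ring H displaced by substituents)
  + OCH3 → C:1 H:3 O:1
  + Cl → Cl:1
  + C6H5 → C:6 H:5
Element totals:
  C: 13
  H: 11
  Cl: 1
  O: 1
Molecular formula: C13H11ClO.
  M = 13(12.011) + 11(1.008) + 35.45 + 15.999
    = 156.143 + 11.088 + 35.450 + 15.999 = 218.680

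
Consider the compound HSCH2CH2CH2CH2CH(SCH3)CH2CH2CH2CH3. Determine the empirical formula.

C5H11S

Atom tally by fragment:
  HSCH2 → C:1 H:3 S:1
  CH2 → C:1 H:2
  CH2 → C:1 H:2
  CH2 → C:1 H:2
  CH(SCH3) → C:2 H:4 S:1
  CH2 → C:1 H:2
  CH2 → C:1 H:2
  CH2 → C:1 H:2
  CH3 → C:1 H:3
Element totals:
  C: 10
  H: 22
  S: 2
Molecular formula: C10H22S2.
gcd of subscripts = 2; dividing each by 2:
  C: 10/2 = 5
  H: 22/2 = 11
  S: 2/2 = 1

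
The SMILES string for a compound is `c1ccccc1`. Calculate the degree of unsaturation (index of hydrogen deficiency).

Atom tally by fragment:
  benzene ring core → C:6 H:6
Element totals:
  C: 6
  H: 6
Molecular formula: C6H6.
DoU = (2C + 2 + N − H − X) / 2 = (2·6 + 2 + 0 − 6 − 0) / 2 = 4.

4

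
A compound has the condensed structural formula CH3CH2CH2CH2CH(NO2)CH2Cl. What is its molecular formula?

Atom tally by fragment:
  CH3 → C:1 H:3
  CH2 → C:1 H:2
  CH2 → C:1 H:2
  CH2 → C:1 H:2
  CH(NO2) → C:1 H:1 N:1 O:2
  CH2Cl → C:1 H:2 Cl:1
Element totals:
  C: 6
  H: 12
  Cl: 1
  N: 1
  O: 2

C6H12ClNO2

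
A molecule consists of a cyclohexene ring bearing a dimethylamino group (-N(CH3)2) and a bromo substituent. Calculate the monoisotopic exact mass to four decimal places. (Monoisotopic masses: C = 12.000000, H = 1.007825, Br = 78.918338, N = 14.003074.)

203.0310

Atom tally by fragment:
  cyclohexene ring core → C:6 H:10
  (− 2 ring H displaced by substituents)
  + N(CH3)2 → N:1 C:2 H:6
  + Br → Br:1
Element totals:
  C: 8
  H: 14
  Br: 1
  N: 1
Molecular formula: C8H14BrN.
  M = 8(12.0) + 14(1.007825) + 78.918338 + 14.003074
    = 96.000000 + 14.109550 + 78.918338 + 14.003074 = 203.030962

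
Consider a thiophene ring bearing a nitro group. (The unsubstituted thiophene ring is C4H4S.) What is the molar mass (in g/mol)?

129.13 g/mol

Atom tally by fragment:
  thiophene ring core → C:4 H:4 S:1
  (− 1 ring H displaced by substituents)
  + NO2 → N:1 O:2
Element totals:
  C: 4
  H: 3
  N: 1
  O: 2
  S: 1
Molecular formula: C4H3NO2S.
  M = 4(12.011) + 3(1.008) + 14.007 + 2(15.999) + 32.06
    = 48.044 + 3.024 + 14.007 + 31.998 + 32.060 = 129.133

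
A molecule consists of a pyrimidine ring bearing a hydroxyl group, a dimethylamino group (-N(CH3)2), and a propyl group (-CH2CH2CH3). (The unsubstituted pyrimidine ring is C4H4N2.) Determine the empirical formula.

C9H15N3O

Atom tally by fragment:
  pyrimidine ring core → C:4 H:4 N:2
  (− 3 ring H displaced by substituents)
  + OH → O:1 H:1
  + N(CH3)2 → N:1 C:2 H:6
  + CH2CH2CH3 → C:3 H:7
Element totals:
  C: 9
  H: 15
  N: 3
  O: 1
Molecular formula: C9H15N3O.
gcd of subscripts (9, 15, 3, 1) = 1, so the empirical formula equals the molecular formula.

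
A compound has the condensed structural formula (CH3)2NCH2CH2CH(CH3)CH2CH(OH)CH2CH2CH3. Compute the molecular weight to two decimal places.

187.33 g/mol

Atom tally by fragment:
  (CH3)2NCH2 → C:3 H:8 N:1
  CH2 → C:1 H:2
  CH(CH3) → C:2 H:4
  CH2 → C:1 H:2
  CH(OH) → C:1 H:2 O:1
  CH2 → C:1 H:2
  CH2 → C:1 H:2
  CH3 → C:1 H:3
Element totals:
  C: 11
  H: 25
  N: 1
  O: 1
Molecular formula: C11H25NO.
  M = 11(12.011) + 25(1.008) + 14.007 + 15.999
    = 132.121 + 25.200 + 14.007 + 15.999 = 187.327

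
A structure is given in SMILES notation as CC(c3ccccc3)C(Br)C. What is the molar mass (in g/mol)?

Atom tally by fragment:
  CH3 → C:1 H:3
  CH(C6H5) → C:7 H:6
  CH(Br) → C:1 H:1 Br:1
  CH3 → C:1 H:3
Element totals:
  C: 10
  H: 13
  Br: 1
Molecular formula: C10H13Br.
  M = 10(12.011) + 13(1.008) + 79.904
    = 120.110 + 13.104 + 79.904 = 213.118

213.12 g/mol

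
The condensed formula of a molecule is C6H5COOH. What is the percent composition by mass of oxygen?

26.20%

Atom tally by fragment:
  benzene ring core → C:6 H:6
  (− 1 ring H displaced by substituents)
  + COOH → C:1 H:1 O:2
Element totals:
  C: 7
  H: 6
  O: 2
Molecular formula: C7H6O2.
Molar mass = 122.123 g/mol.
Mass from O: 2 × 15.999 = 31.998 g/mol.
%O = 31.998 / 122.123 × 100 = 26.20%.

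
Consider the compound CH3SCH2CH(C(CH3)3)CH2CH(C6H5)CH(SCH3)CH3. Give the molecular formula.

Element totals:
  C: 18
  H: 30
  S: 2

C18H30S2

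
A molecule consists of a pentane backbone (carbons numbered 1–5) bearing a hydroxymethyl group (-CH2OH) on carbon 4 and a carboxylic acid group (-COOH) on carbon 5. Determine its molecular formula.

C7H14O3

Atom tally by fragment:
  CH3 → C:1 H:3
  CH2 → C:1 H:2
  CH2 → C:1 H:2
  CH(CH2OH) → C:2 H:4 O:1
  CH2COOH → C:2 H:3 O:2
Element totals:
  C: 7
  H: 14
  O: 3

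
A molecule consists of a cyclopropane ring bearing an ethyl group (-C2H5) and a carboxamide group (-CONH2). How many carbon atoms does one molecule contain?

Atom tally by fragment:
  cyclopropane ring core → C:3 H:6
  (− 2 ring H displaced by substituents)
  + C2H5 → C:2 H:5
  + CONH2 → C:1 H:2 O:1 N:1
Element totals:
  C: 6
  H: 11
  N: 1
  O: 1

6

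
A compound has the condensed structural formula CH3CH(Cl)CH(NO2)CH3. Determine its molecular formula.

Atom tally by fragment:
  CH3 → C:1 H:3
  CH(Cl) → C:1 H:1 Cl:1
  CH(NO2) → C:1 H:1 N:1 O:2
  CH3 → C:1 H:3
Element totals:
  C: 4
  H: 8
  Cl: 1
  N: 1
  O: 2

C4H8ClNO2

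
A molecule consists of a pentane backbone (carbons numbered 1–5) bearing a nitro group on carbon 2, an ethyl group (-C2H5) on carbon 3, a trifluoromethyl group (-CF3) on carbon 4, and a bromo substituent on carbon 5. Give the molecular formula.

C8H13BrF3NO2

Atom tally by fragment:
  CH3 → C:1 H:3
  CH(NO2) → C:1 H:1 N:1 O:2
  CH(C2H5) → C:3 H:6
  CH(CF3) → C:2 H:1 F:3
  CH2Br → C:1 H:2 Br:1
Element totals:
  C: 8
  H: 13
  Br: 1
  F: 3
  N: 1
  O: 2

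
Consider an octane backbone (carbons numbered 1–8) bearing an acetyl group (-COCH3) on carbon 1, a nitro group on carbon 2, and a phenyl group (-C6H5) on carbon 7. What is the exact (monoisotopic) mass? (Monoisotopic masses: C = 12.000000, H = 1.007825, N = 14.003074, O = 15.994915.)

Atom tally by fragment:
  CH3COCH2 → C:3 H:5 O:1
  CH(NO2) → C:1 H:1 N:1 O:2
  CH2 → C:1 H:2
  CH2 → C:1 H:2
  CH2 → C:1 H:2
  CH2 → C:1 H:2
  CH(C6H5) → C:7 H:6
  CH3 → C:1 H:3
Element totals:
  C: 16
  H: 23
  N: 1
  O: 3
Molecular formula: C16H23NO3.
  M = 16(12.0) + 23(1.007825) + 14.003074 + 3(15.994915)
    = 192.000000 + 23.179975 + 14.003074 + 47.984745 = 277.167794

277.1678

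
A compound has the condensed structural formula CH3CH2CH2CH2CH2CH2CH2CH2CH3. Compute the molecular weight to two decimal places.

Element totals:
  C: 9
  H: 20
Molecular formula: C9H20.
  M = 9(12.011) + 20(1.008)
    = 108.099 + 20.160 = 128.259

128.26 g/mol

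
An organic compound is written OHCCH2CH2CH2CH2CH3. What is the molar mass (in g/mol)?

100.16 g/mol

Element totals:
  C: 6
  H: 12
  O: 1
Molecular formula: C6H12O.
  M = 6(12.011) + 12(1.008) + 15.999
    = 72.066 + 12.096 + 15.999 = 100.161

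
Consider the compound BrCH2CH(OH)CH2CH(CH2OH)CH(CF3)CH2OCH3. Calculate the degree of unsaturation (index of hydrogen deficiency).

Atom tally by fragment:
  BrCH2 → C:1 H:2 Br:1
  CH(OH) → C:1 H:2 O:1
  CH2 → C:1 H:2
  CH(CH2OH) → C:2 H:4 O:1
  CH(CF3) → C:2 H:1 F:3
  CH2OCH3 → C:2 H:5 O:1
Element totals:
  C: 9
  H: 16
  Br: 1
  F: 3
  O: 3
Molecular formula: C9H16BrF3O3.
DoU = (2C + 2 + N − H − X) / 2 = (2·9 + 2 + 0 − 16 − 4) / 2 = 0.

0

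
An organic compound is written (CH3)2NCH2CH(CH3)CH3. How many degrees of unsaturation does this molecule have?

Atom tally by fragment:
  (CH3)2NCH2 → C:3 H:8 N:1
  CH(CH3) → C:2 H:4
  CH3 → C:1 H:3
Element totals:
  C: 6
  H: 15
  N: 1
Molecular formula: C6H15N.
DoU = (2C + 2 + N − H − X) / 2 = (2·6 + 2 + 1 − 15 − 0) / 2 = 0.

0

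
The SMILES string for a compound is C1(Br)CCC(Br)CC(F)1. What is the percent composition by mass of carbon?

27.72%

Atom tally by fragment:
  cyclohexane ring core → C:6 H:12
  (− 3 ring H displaced by substituents)
  + Br → Br:1
  + Br → Br:1
  + F → F:1
Element totals:
  C: 6
  H: 9
  Br: 2
  F: 1
Molecular formula: C6H9Br2F.
Molar mass = 259.944 g/mol.
Mass from C: 6 × 12.011 = 72.066 g/mol.
%C = 72.066 / 259.944 × 100 = 27.72%.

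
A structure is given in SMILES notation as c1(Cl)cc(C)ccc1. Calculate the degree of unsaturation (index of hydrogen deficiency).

Atom tally by fragment:
  benzene ring core → C:6 H:6
  (− 2 ring H displaced by substituents)
  + Cl → Cl:1
  + CH3 → C:1 H:3
Element totals:
  C: 7
  H: 7
  Cl: 1
Molecular formula: C7H7Cl.
DoU = (2C + 2 + N − H − X) / 2 = (2·7 + 2 + 0 − 7 − 1) / 2 = 4.

4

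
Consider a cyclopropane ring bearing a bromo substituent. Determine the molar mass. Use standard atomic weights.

Atom tally by fragment:
  cyclopropane ring core → C:3 H:6
  (− 1 ring H displaced by substituents)
  + Br → Br:1
Element totals:
  C: 3
  H: 5
  Br: 1
Molecular formula: C3H5Br.
  M = 3(12.011) + 5(1.008) + 79.904
    = 36.033 + 5.040 + 79.904 = 120.977

120.98 g/mol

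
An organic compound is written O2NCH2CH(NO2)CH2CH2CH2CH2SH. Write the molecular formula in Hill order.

Element totals:
  C: 6
  H: 12
  N: 2
  O: 4
  S: 1

C6H12N2O4S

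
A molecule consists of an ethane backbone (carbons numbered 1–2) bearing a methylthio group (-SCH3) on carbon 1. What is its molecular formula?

Atom tally by fragment:
  CH3SCH2 → C:2 H:5 S:1
  CH3 → C:1 H:3
Element totals:
  C: 3
  H: 8
  S: 1

C3H8S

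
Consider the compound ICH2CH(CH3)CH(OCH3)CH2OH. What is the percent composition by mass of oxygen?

13.11%

Atom tally by fragment:
  ICH2 → C:1 H:2 I:1
  CH(CH3) → C:2 H:4
  CH(OCH3) → C:2 H:4 O:1
  CH2OH → C:1 H:3 O:1
Element totals:
  C: 6
  H: 13
  I: 1
  O: 2
Molecular formula: C6H13IO2.
Molar mass = 244.072 g/mol.
Mass from O: 2 × 15.999 = 31.998 g/mol.
%O = 31.998 / 244.072 × 100 = 13.11%.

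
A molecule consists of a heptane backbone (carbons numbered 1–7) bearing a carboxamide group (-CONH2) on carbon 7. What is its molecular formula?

C8H17NO

Atom tally by fragment:
  CH3 → C:1 H:3
  CH2 → C:1 H:2
  CH2 → C:1 H:2
  CH2 → C:1 H:2
  CH2 → C:1 H:2
  CH2 → C:1 H:2
  CH2CONH2 → C:2 H:4 O:1 N:1
Element totals:
  C: 8
  H: 17
  N: 1
  O: 1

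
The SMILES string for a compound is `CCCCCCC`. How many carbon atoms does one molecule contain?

7

Atom tally by fragment:
  CH3 → C:1 H:3
  CH2 → C:1 H:2
  CH2 → C:1 H:2
  CH2 → C:1 H:2
  CH2 → C:1 H:2
  CH2 → C:1 H:2
  CH3 → C:1 H:3
Element totals:
  C: 7
  H: 16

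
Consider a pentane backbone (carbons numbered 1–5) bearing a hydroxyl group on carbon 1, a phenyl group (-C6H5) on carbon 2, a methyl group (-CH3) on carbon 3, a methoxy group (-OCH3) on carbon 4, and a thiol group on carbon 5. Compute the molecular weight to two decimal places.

Atom tally by fragment:
  HOCH2 → C:1 H:3 O:1
  CH(C6H5) → C:7 H:6
  CH(CH3) → C:2 H:4
  CH(OCH3) → C:2 H:4 O:1
  CH2SH → C:1 H:3 S:1
Element totals:
  C: 13
  H: 20
  O: 2
  S: 1
Molecular formula: C13H20O2S.
  M = 13(12.011) + 20(1.008) + 2(15.999) + 32.06
    = 156.143 + 20.160 + 31.998 + 32.060 = 240.361

240.36 g/mol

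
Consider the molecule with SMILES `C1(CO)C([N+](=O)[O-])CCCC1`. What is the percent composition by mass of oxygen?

Atom tally by fragment:
  cyclohexane ring core → C:6 H:12
  (− 2 ring H displaced by substituents)
  + CH2OH → C:1 H:3 O:1
  + NO2 → N:1 O:2
Element totals:
  C: 7
  H: 13
  N: 1
  O: 3
Molecular formula: C7H13NO3.
Molar mass = 159.185 g/mol.
Mass from O: 3 × 15.999 = 47.997 g/mol.
%O = 47.997 / 159.185 × 100 = 30.15%.

30.15%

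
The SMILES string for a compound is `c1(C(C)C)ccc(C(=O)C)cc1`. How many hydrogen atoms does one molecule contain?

14

Atom tally by fragment:
  benzene ring core → C:6 H:6
  (− 2 ring H displaced by substituents)
  + CH(CH3)2 → C:3 H:7
  + COCH3 → C:2 H:3 O:1
Element totals:
  C: 11
  H: 14
  O: 1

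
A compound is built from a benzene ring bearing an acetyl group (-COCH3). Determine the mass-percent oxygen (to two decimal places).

13.32%

Atom tally by fragment:
  benzene ring core → C:6 H:6
  (− 1 ring H displaced by substituents)
  + COCH3 → C:2 H:3 O:1
Element totals:
  C: 8
  H: 8
  O: 1
Molecular formula: C8H8O.
Molar mass = 120.151 g/mol.
Mass from O: 1 × 15.999 = 15.999 g/mol.
%O = 15.999 / 120.151 × 100 = 13.32%.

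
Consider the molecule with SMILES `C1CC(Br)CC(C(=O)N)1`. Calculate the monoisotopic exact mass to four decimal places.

Atom tally by fragment:
  cyclopentane ring core → C:5 H:10
  (− 2 ring H displaced by substituents)
  + Br → Br:1
  + CONH2 → C:1 H:2 O:1 N:1
Element totals:
  C: 6
  H: 10
  Br: 1
  N: 1
  O: 1
Molecular formula: C6H10BrNO.
  M = 6(12.0) + 10(1.007825) + 78.918338 + 14.003074 + 15.994915
    = 72.000000 + 10.078250 + 78.918338 + 14.003074 + 15.994915 = 190.994577

190.9946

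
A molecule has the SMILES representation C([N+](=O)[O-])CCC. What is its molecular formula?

Atom tally by fragment:
  O2NCH2 → C:1 H:2 N:1 O:2
  CH2 → C:1 H:2
  CH2 → C:1 H:2
  CH3 → C:1 H:3
Element totals:
  C: 4
  H: 9
  N: 1
  O: 2

C4H9NO2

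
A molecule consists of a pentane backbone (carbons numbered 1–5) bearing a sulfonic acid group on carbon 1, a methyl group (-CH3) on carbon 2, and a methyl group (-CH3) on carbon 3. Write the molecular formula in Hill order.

Atom tally by fragment:
  HO3SCH2 → C:1 H:3 S:1 O:3
  CH(CH3) → C:2 H:4
  CH(CH3) → C:2 H:4
  CH2 → C:1 H:2
  CH3 → C:1 H:3
Element totals:
  C: 7
  H: 16
  O: 3
  S: 1

C7H16O3S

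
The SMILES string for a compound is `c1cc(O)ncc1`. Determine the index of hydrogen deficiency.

4

Atom tally by fragment:
  pyridine ring core → C:5 H:5 N:1
  (− 1 ring H displaced by substituents)
  + OH → O:1 H:1
Element totals:
  C: 5
  H: 5
  N: 1
  O: 1
Molecular formula: C5H5NO.
DoU = (2C + 2 + N − H − X) / 2 = (2·5 + 2 + 1 − 5 − 0) / 2 = 4.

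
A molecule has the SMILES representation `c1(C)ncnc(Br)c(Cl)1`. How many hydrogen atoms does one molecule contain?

Atom tally by fragment:
  pyrimidine ring core → C:4 H:4 N:2
  (− 3 ring H displaced by substituents)
  + CH3 → C:1 H:3
  + Br → Br:1
  + Cl → Cl:1
Element totals:
  C: 5
  H: 4
  Br: 1
  Cl: 1
  N: 2

4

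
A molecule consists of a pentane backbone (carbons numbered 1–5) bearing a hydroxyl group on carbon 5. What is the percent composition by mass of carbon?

Atom tally by fragment:
  CH3 → C:1 H:3
  CH2 → C:1 H:2
  CH2 → C:1 H:2
  CH2 → C:1 H:2
  CH2OH → C:1 H:3 O:1
Element totals:
  C: 5
  H: 12
  O: 1
Molecular formula: C5H12O.
Molar mass = 88.150 g/mol.
Mass from C: 5 × 12.011 = 60.055 g/mol.
%C = 60.055 / 88.150 × 100 = 68.13%.

68.13%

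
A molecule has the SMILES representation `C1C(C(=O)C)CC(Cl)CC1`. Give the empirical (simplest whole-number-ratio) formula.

Atom tally by fragment:
  cyclohexane ring core → C:6 H:12
  (− 2 ring H displaced by substituents)
  + COCH3 → C:2 H:3 O:1
  + Cl → Cl:1
Element totals:
  C: 8
  H: 13
  Cl: 1
  O: 1
Molecular formula: C8H13ClO.
gcd of subscripts (8, 1, 13, 1) = 1, so the empirical formula equals the molecular formula.

C8H13ClO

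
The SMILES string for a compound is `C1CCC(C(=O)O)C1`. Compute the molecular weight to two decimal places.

Atom tally by fragment:
  cyclopentane ring core → C:5 H:10
  (− 1 ring H displaced by substituents)
  + COOH → C:1 H:1 O:2
Element totals:
  C: 6
  H: 10
  O: 2
Molecular formula: C6H10O2.
  M = 6(12.011) + 10(1.008) + 2(15.999)
    = 72.066 + 10.080 + 31.998 = 114.144

114.14 g/mol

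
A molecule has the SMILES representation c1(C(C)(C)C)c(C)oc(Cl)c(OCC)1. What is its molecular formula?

C11H17ClO2

Atom tally by fragment:
  furan ring core → C:4 H:4 O:1
  (− 4 ring H displaced by substituents)
  + C(CH3)3 → C:4 H:9
  + CH3 → C:1 H:3
  + Cl → Cl:1
  + OC2H5 → C:2 H:5 O:1
Element totals:
  C: 11
  H: 17
  Cl: 1
  O: 2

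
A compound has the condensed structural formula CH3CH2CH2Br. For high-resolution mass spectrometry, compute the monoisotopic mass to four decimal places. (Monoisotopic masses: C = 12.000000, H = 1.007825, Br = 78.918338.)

Atom tally by fragment:
  CH3 → C:1 H:3
  CH2 → C:1 H:2
  CH2Br → C:1 H:2 Br:1
Element totals:
  C: 3
  H: 7
  Br: 1
Molecular formula: C3H7Br.
  M = 3(12.0) + 7(1.007825) + 78.918338
    = 36.000000 + 7.054775 + 78.918338 = 121.973113

121.9731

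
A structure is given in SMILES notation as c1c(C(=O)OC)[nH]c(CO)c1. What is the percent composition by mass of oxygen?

Atom tally by fragment:
  pyrrole ring core → C:4 H:5 N:1
  (− 2 ring H displaced by substituents)
  + COOCH3 → C:2 H:3 O:2
  + CH2OH → C:1 H:3 O:1
Element totals:
  C: 7
  H: 9
  N: 1
  O: 3
Molecular formula: C7H9NO3.
Molar mass = 155.153 g/mol.
Mass from O: 3 × 15.999 = 47.997 g/mol.
%O = 47.997 / 155.153 × 100 = 30.94%.

30.94%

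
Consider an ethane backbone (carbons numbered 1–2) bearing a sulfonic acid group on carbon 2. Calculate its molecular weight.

Atom tally by fragment:
  CH3 → C:1 H:3
  CH2SO3H → C:1 H:3 S:1 O:3
Element totals:
  C: 2
  H: 6
  O: 3
  S: 1
Molecular formula: C2H6O3S.
  M = 2(12.011) + 6(1.008) + 3(15.999) + 32.06
    = 24.022 + 6.048 + 47.997 + 32.060 = 110.127

110.13 g/mol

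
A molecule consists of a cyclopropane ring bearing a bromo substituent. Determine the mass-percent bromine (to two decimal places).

Atom tally by fragment:
  cyclopropane ring core → C:3 H:6
  (− 1 ring H displaced by substituents)
  + Br → Br:1
Element totals:
  C: 3
  H: 5
  Br: 1
Molecular formula: C3H5Br.
Molar mass = 120.977 g/mol.
Mass from Br: 1 × 79.904 = 79.904 g/mol.
%Br = 79.904 / 120.977 × 100 = 66.05%.

66.05%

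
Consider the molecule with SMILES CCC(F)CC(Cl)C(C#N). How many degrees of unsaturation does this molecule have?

Atom tally by fragment:
  CH3 → C:1 H:3
  CH2 → C:1 H:2
  CH(F) → C:1 H:1 F:1
  CH2 → C:1 H:2
  CH(Cl) → C:1 H:1 Cl:1
  CH2CN → C:2 H:2 N:1
Element totals:
  C: 7
  H: 11
  Cl: 1
  F: 1
  N: 1
Molecular formula: C7H11ClFN.
DoU = (2C + 2 + N − H − X) / 2 = (2·7 + 2 + 1 − 11 − 2) / 2 = 2.

2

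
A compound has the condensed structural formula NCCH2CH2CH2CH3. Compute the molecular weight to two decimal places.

83.13 g/mol

Element totals:
  C: 5
  H: 9
  N: 1
Molecular formula: C5H9N.
  M = 5(12.011) + 9(1.008) + 14.007
    = 60.055 + 9.072 + 14.007 = 83.134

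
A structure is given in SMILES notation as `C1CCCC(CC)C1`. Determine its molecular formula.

C8H16

Atom tally by fragment:
  cyclohexane ring core → C:6 H:12
  (− 1 ring H displaced by substituents)
  + C2H5 → C:2 H:5
Element totals:
  C: 8
  H: 16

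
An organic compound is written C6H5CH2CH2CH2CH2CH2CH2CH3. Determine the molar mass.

176.30 g/mol

Atom tally by fragment:
  C6H5CH2 → C:7 H:7
  CH2 → C:1 H:2
  CH2 → C:1 H:2
  CH2 → C:1 H:2
  CH2 → C:1 H:2
  CH2 → C:1 H:2
  CH3 → C:1 H:3
Element totals:
  C: 13
  H: 20
Molecular formula: C13H20.
  M = 13(12.011) + 20(1.008)
    = 156.143 + 20.160 = 176.303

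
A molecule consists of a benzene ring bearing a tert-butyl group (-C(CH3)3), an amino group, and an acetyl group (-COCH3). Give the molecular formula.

C12H17NO

Atom tally by fragment:
  benzene ring core → C:6 H:6
  (− 3 ring H displaced by substituents)
  + C(CH3)3 → C:4 H:9
  + NH2 → N:1 H:2
  + COCH3 → C:2 H:3 O:1
Element totals:
  C: 12
  H: 17
  N: 1
  O: 1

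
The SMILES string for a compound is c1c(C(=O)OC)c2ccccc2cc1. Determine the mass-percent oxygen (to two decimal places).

Atom tally by fragment:
  naphthalene ring system core → C:10 H:8
  (− 1 ring H displaced by substituents)
  + COOCH3 → C:2 H:3 O:2
Element totals:
  C: 12
  H: 10
  O: 2
Molecular formula: C12H10O2.
Molar mass = 186.210 g/mol.
Mass from O: 2 × 15.999 = 31.998 g/mol.
%O = 31.998 / 186.210 × 100 = 17.18%.

17.18%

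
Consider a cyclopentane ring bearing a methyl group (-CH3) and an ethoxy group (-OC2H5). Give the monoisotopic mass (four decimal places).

Atom tally by fragment:
  cyclopentane ring core → C:5 H:10
  (− 2 ring H displaced by substituents)
  + CH3 → C:1 H:3
  + OC2H5 → C:2 H:5 O:1
Element totals:
  C: 8
  H: 16
  O: 1
Molecular formula: C8H16O.
  M = 8(12.0) + 16(1.007825) + 15.994915
    = 96.000000 + 16.125200 + 15.994915 = 128.120115

128.1201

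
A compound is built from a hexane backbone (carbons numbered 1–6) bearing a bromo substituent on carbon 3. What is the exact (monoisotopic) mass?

Atom tally by fragment:
  CH3 → C:1 H:3
  CH2 → C:1 H:2
  CH(Br) → C:1 H:1 Br:1
  CH2 → C:1 H:2
  CH2 → C:1 H:2
  CH3 → C:1 H:3
Element totals:
  C: 6
  H: 13
  Br: 1
Molecular formula: C6H13Br.
  M = 6(12.0) + 13(1.007825) + 78.918338
    = 72.000000 + 13.101725 + 78.918338 = 164.020063

164.0201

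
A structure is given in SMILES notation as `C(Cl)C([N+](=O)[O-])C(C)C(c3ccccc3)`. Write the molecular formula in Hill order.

Atom tally by fragment:
  ClCH2 → C:1 H:2 Cl:1
  CH(NO2) → C:1 H:1 N:1 O:2
  CH(CH3) → C:2 H:4
  CH2C6H5 → C:7 H:7
Element totals:
  C: 11
  H: 14
  Cl: 1
  N: 1
  O: 2

C11H14ClNO2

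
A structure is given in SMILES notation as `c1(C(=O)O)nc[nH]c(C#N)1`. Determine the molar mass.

Atom tally by fragment:
  imidazole ring core → C:3 H:4 N:2
  (− 2 ring H displaced by substituents)
  + COOH → C:1 H:1 O:2
  + CN → C:1 N:1
Element totals:
  C: 5
  H: 3
  N: 3
  O: 2
Molecular formula: C5H3N3O2.
  M = 5(12.011) + 3(1.008) + 3(14.007) + 2(15.999)
    = 60.055 + 3.024 + 42.021 + 31.998 = 137.098

137.10 g/mol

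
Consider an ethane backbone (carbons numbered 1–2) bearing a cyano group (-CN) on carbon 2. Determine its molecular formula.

Atom tally by fragment:
  CH3 → C:1 H:3
  CH2CN → C:2 H:2 N:1
Element totals:
  C: 3
  H: 5
  N: 1

C3H5N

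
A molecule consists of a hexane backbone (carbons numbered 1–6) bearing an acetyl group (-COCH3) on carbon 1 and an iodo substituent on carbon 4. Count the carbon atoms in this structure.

Atom tally by fragment:
  CH3COCH2 → C:3 H:5 O:1
  CH2 → C:1 H:2
  CH2 → C:1 H:2
  CH(I) → C:1 H:1 I:1
  CH2 → C:1 H:2
  CH3 → C:1 H:3
Element totals:
  C: 8
  H: 15
  I: 1
  O: 1

8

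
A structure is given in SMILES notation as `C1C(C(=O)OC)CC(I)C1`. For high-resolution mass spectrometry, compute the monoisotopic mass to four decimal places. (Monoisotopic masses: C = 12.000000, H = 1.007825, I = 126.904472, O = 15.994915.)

Atom tally by fragment:
  cyclopentane ring core → C:5 H:10
  (− 2 ring H displaced by substituents)
  + COOCH3 → C:2 H:3 O:2
  + I → I:1
Element totals:
  C: 7
  H: 11
  I: 1
  O: 2
Molecular formula: C7H11IO2.
  M = 7(12.0) + 11(1.007825) + 126.904472 + 2(15.994915)
    = 84.000000 + 11.086075 + 126.904472 + 31.989830 = 253.980377

253.9804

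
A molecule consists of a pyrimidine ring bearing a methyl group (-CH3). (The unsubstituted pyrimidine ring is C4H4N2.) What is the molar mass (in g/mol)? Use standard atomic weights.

Atom tally by fragment:
  pyrimidine ring core → C:4 H:4 N:2
  (− 1 ring H displaced by substituents)
  + CH3 → C:1 H:3
Element totals:
  C: 5
  H: 6
  N: 2
Molecular formula: C5H6N2.
  M = 5(12.011) + 6(1.008) + 2(14.007)
    = 60.055 + 6.048 + 28.014 = 94.117

94.12 g/mol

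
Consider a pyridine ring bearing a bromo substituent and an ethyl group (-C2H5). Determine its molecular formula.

C7H8BrN

Atom tally by fragment:
  pyridine ring core → C:5 H:5 N:1
  (− 2 ring H displaced by substituents)
  + Br → Br:1
  + C2H5 → C:2 H:5
Element totals:
  C: 7
  H: 8
  Br: 1
  N: 1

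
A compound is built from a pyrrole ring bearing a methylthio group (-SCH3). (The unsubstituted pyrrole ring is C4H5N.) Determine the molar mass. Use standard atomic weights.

Atom tally by fragment:
  pyrrole ring core → C:4 H:5 N:1
  (− 1 ring H displaced by substituents)
  + SCH3 → C:1 H:3 S:1
Element totals:
  C: 5
  H: 7
  N: 1
  S: 1
Molecular formula: C5H7NS.
  M = 5(12.011) + 7(1.008) + 14.007 + 32.06
    = 60.055 + 7.056 + 14.007 + 32.060 = 113.178

113.18 g/mol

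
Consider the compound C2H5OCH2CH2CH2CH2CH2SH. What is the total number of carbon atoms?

7

Element totals:
  C: 7
  H: 16
  O: 1
  S: 1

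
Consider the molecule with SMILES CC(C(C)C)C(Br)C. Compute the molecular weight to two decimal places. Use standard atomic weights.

Atom tally by fragment:
  CH3 → C:1 H:3
  CH(CH(CH3)2) → C:4 H:8
  CH(Br) → C:1 H:1 Br:1
  CH3 → C:1 H:3
Element totals:
  C: 7
  H: 15
  Br: 1
Molecular formula: C7H15Br.
  M = 7(12.011) + 15(1.008) + 79.904
    = 84.077 + 15.120 + 79.904 = 179.101

179.10 g/mol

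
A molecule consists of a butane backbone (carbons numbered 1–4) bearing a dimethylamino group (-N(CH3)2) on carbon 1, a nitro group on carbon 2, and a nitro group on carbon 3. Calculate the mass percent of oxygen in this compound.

Atom tally by fragment:
  (CH3)2NCH2 → C:3 H:8 N:1
  CH(NO2) → C:1 H:1 N:1 O:2
  CH(NO2) → C:1 H:1 N:1 O:2
  CH3 → C:1 H:3
Element totals:
  C: 6
  H: 13
  N: 3
  O: 4
Molecular formula: C6H13N3O4.
Molar mass = 191.187 g/mol.
Mass from O: 4 × 15.999 = 63.996 g/mol.
%O = 63.996 / 191.187 × 100 = 33.47%.

33.47%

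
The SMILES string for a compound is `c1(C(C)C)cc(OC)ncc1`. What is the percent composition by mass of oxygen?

Atom tally by fragment:
  pyridine ring core → C:5 H:5 N:1
  (− 2 ring H displaced by substituents)
  + CH(CH3)2 → C:3 H:7
  + OCH3 → C:1 H:3 O:1
Element totals:
  C: 9
  H: 13
  N: 1
  O: 1
Molecular formula: C9H13NO.
Molar mass = 151.209 g/mol.
Mass from O: 1 × 15.999 = 15.999 g/mol.
%O = 15.999 / 151.209 × 100 = 10.58%.

10.58%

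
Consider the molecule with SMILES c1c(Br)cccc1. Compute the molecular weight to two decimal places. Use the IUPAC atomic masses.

157.01 g/mol

Atom tally by fragment:
  benzene ring core → C:6 H:6
  (− 1 ring H displaced by substituents)
  + Br → Br:1
Element totals:
  C: 6
  H: 5
  Br: 1
Molecular formula: C6H5Br.
  M = 6(12.011) + 5(1.008) + 79.904
    = 72.066 + 5.040 + 79.904 = 157.010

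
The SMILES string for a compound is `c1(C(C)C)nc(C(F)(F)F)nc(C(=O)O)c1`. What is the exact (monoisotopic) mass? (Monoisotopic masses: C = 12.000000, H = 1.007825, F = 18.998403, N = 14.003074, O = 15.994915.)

Atom tally by fragment:
  pyrimidine ring core → C:4 H:4 N:2
  (− 3 ring H displaced by substituents)
  + CH(CH3)2 → C:3 H:7
  + CF3 → C:1 F:3
  + COOH → C:1 H:1 O:2
Element totals:
  C: 9
  H: 9
  F: 3
  N: 2
  O: 2
Molecular formula: C9H9F3N2O2.
  M = 9(12.0) + 9(1.007825) + 3(18.998403) + 2(14.003074) + 2(15.994915)
    = 108.000000 + 9.070425 + 56.995209 + 28.006148 + 31.989830 = 234.061612

234.0616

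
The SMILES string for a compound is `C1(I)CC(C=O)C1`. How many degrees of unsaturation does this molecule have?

2

Atom tally by fragment:
  cyclobutane ring core → C:4 H:8
  (− 2 ring H displaced by substituents)
  + I → I:1
  + CHO → C:1 H:1 O:1
Element totals:
  C: 5
  H: 7
  I: 1
  O: 1
Molecular formula: C5H7IO.
DoU = (2C + 2 + N − H − X) / 2 = (2·5 + 2 + 0 − 7 − 1) / 2 = 2.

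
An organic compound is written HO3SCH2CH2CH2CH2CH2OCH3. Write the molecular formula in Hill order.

C6H14O4S

Element totals:
  C: 6
  H: 14
  O: 4
  S: 1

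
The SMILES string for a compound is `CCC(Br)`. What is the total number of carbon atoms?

Atom tally by fragment:
  CH3 → C:1 H:3
  CH2 → C:1 H:2
  CH2Br → C:1 H:2 Br:1
Element totals:
  C: 3
  H: 7
  Br: 1

3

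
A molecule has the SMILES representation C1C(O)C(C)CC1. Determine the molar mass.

Atom tally by fragment:
  cyclopentane ring core → C:5 H:10
  (− 2 ring H displaced by substituents)
  + OH → O:1 H:1
  + CH3 → C:1 H:3
Element totals:
  C: 6
  H: 12
  O: 1
Molecular formula: C6H12O.
  M = 6(12.011) + 12(1.008) + 15.999
    = 72.066 + 12.096 + 15.999 = 100.161

100.16 g/mol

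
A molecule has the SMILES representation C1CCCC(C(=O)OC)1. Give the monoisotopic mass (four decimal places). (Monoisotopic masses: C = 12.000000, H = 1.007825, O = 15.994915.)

Atom tally by fragment:
  cyclopentane ring core → C:5 H:10
  (− 1 ring H displaced by substituents)
  + COOCH3 → C:2 H:3 O:2
Element totals:
  C: 7
  H: 12
  O: 2
Molecular formula: C7H12O2.
  M = 7(12.0) + 12(1.007825) + 2(15.994915)
    = 84.000000 + 12.093900 + 31.989830 = 128.083730

128.0837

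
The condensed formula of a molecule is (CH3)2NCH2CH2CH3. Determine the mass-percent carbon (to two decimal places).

68.90%

Element totals:
  C: 5
  H: 13
  N: 1
Molecular formula: C5H13N.
Molar mass = 87.166 g/mol.
Mass from C: 5 × 12.011 = 60.055 g/mol.
%C = 60.055 / 87.166 × 100 = 68.90%.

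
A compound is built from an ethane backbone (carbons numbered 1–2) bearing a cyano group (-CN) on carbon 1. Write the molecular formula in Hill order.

C3H5N

Atom tally by fragment:
  NCCH2 → C:2 H:2 N:1
  CH3 → C:1 H:3
Element totals:
  C: 3
  H: 5
  N: 1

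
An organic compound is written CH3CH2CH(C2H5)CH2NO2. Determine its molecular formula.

Atom tally by fragment:
  CH3 → C:1 H:3
  CH2 → C:1 H:2
  CH(C2H5) → C:3 H:6
  CH2NO2 → C:1 H:2 N:1 O:2
Element totals:
  C: 6
  H: 13
  N: 1
  O: 2

C6H13NO2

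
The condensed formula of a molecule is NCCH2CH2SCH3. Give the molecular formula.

C4H7NS

Element totals:
  C: 4
  H: 7
  N: 1
  S: 1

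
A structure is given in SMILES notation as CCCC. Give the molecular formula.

Atom tally by fragment:
  CH3 → C:1 H:3
  CH2 → C:1 H:2
  CH2 → C:1 H:2
  CH3 → C:1 H:3
Element totals:
  C: 4
  H: 10

C4H10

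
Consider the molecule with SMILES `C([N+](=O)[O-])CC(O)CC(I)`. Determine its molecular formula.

Atom tally by fragment:
  O2NCH2 → C:1 H:2 N:1 O:2
  CH2 → C:1 H:2
  CH(OH) → C:1 H:2 O:1
  CH2 → C:1 H:2
  CH2I → C:1 H:2 I:1
Element totals:
  C: 5
  H: 10
  I: 1
  N: 1
  O: 3

C5H10INO3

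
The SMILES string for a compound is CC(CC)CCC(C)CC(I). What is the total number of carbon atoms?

Atom tally by fragment:
  CH3 → C:1 H:3
  CH(C2H5) → C:3 H:6
  CH2 → C:1 H:2
  CH2 → C:1 H:2
  CH(CH3) → C:2 H:4
  CH2 → C:1 H:2
  CH2I → C:1 H:2 I:1
Element totals:
  C: 10
  H: 21
  I: 1

10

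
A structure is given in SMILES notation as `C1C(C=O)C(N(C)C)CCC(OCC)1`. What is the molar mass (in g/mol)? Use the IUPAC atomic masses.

199.29 g/mol

Atom tally by fragment:
  cyclohexane ring core → C:6 H:12
  (− 3 ring H displaced by substituents)
  + CHO → C:1 H:1 O:1
  + N(CH3)2 → N:1 C:2 H:6
  + OC2H5 → C:2 H:5 O:1
Element totals:
  C: 11
  H: 21
  N: 1
  O: 2
Molecular formula: C11H21NO2.
  M = 11(12.011) + 21(1.008) + 14.007 + 2(15.999)
    = 132.121 + 21.168 + 14.007 + 31.998 = 199.294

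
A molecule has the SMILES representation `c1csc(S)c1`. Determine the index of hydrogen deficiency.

Atom tally by fragment:
  thiophene ring core → C:4 H:4 S:1
  (− 1 ring H displaced by substituents)
  + SH → S:1 H:1
Element totals:
  C: 4
  H: 4
  S: 2
Molecular formula: C4H4S2.
DoU = (2C + 2 + N − H − X) / 2 = (2·4 + 2 + 0 − 4 − 0) / 2 = 3.

3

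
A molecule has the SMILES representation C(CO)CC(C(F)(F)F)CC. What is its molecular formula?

C7H13F3O

Atom tally by fragment:
  HOCH2CH2 → C:2 H:5 O:1
  CH2 → C:1 H:2
  CH(CF3) → C:2 H:1 F:3
  CH2 → C:1 H:2
  CH3 → C:1 H:3
Element totals:
  C: 7
  H: 13
  F: 3
  O: 1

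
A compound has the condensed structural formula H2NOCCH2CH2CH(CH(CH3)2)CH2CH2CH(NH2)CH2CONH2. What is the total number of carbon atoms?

12

Atom tally by fragment:
  H2NOCCH2 → C:2 H:4 O:1 N:1
  CH2 → C:1 H:2
  CH(CH(CH3)2) → C:4 H:8
  CH2 → C:1 H:2
  CH2 → C:1 H:2
  CH(NH2) → C:1 H:3 N:1
  CH2CONH2 → C:2 H:4 O:1 N:1
Element totals:
  C: 12
  H: 25
  N: 3
  O: 2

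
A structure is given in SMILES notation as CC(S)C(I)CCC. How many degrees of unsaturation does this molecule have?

Atom tally by fragment:
  CH3 → C:1 H:3
  CH(SH) → C:1 H:2 S:1
  CH(I) → C:1 H:1 I:1
  CH2 → C:1 H:2
  CH2 → C:1 H:2
  CH3 → C:1 H:3
Element totals:
  C: 6
  H: 13
  I: 1
  S: 1
Molecular formula: C6H13IS.
DoU = (2C + 2 + N − H − X) / 2 = (2·6 + 2 + 0 − 13 − 1) / 2 = 0.

0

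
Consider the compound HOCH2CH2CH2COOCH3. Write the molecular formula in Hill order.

C5H10O3

Element totals:
  C: 5
  H: 10
  O: 3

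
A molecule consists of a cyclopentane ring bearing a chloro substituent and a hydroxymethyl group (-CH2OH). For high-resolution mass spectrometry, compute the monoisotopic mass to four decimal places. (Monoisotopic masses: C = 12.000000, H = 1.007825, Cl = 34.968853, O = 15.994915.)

Atom tally by fragment:
  cyclopentane ring core → C:5 H:10
  (− 2 ring H displaced by substituents)
  + Cl → Cl:1
  + CH2OH → C:1 H:3 O:1
Element totals:
  C: 6
  H: 11
  Cl: 1
  O: 1
Molecular formula: C6H11ClO.
  M = 6(12.0) + 11(1.007825) + 34.968853 + 15.994915
    = 72.000000 + 11.086075 + 34.968853 + 15.994915 = 134.049843

134.0498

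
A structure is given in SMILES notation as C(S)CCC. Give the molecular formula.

Atom tally by fragment:
  HSCH2 → C:1 H:3 S:1
  CH2 → C:1 H:2
  CH2 → C:1 H:2
  CH3 → C:1 H:3
Element totals:
  C: 4
  H: 10
  S: 1

C4H10S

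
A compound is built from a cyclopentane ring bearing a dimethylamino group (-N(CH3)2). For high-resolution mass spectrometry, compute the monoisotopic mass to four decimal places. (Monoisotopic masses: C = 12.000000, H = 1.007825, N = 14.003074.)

113.1204

Atom tally by fragment:
  cyclopentane ring core → C:5 H:10
  (− 1 ring H displaced by substituents)
  + N(CH3)2 → N:1 C:2 H:6
Element totals:
  C: 7
  H: 15
  N: 1
Molecular formula: C7H15N.
  M = 7(12.0) + 15(1.007825) + 14.003074
    = 84.000000 + 15.117375 + 14.003074 = 113.120449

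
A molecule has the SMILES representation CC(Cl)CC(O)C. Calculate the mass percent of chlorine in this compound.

Atom tally by fragment:
  CH3 → C:1 H:3
  CH(Cl) → C:1 H:1 Cl:1
  CH2 → C:1 H:2
  CH(OH) → C:1 H:2 O:1
  CH3 → C:1 H:3
Element totals:
  C: 5
  H: 11
  Cl: 1
  O: 1
Molecular formula: C5H11ClO.
Molar mass = 122.592 g/mol.
Mass from Cl: 1 × 35.45 = 35.450 g/mol.
%Cl = 35.450 / 122.592 × 100 = 28.92%.

28.92%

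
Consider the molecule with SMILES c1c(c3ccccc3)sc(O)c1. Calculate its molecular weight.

Atom tally by fragment:
  thiophene ring core → C:4 H:4 S:1
  (− 2 ring H displaced by substituents)
  + C6H5 → C:6 H:5
  + OH → O:1 H:1
Element totals:
  C: 10
  H: 8
  O: 1
  S: 1
Molecular formula: C10H8OS.
  M = 10(12.011) + 8(1.008) + 15.999 + 32.06
    = 120.110 + 8.064 + 15.999 + 32.060 = 176.233

176.23 g/mol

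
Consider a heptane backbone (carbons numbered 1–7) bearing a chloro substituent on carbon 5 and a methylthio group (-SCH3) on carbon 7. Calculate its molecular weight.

Atom tally by fragment:
  CH3 → C:1 H:3
  CH2 → C:1 H:2
  CH2 → C:1 H:2
  CH2 → C:1 H:2
  CH(Cl) → C:1 H:1 Cl:1
  CH2 → C:1 H:2
  CH2SCH3 → C:2 H:5 S:1
Element totals:
  C: 8
  H: 17
  Cl: 1
  S: 1
Molecular formula: C8H17ClS.
  M = 8(12.011) + 17(1.008) + 35.45 + 32.06
    = 96.088 + 17.136 + 35.450 + 32.060 = 180.734

180.73 g/mol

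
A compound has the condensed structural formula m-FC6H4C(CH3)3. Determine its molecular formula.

Atom tally by fragment:
  benzene ring core → C:6 H:6
  (− 2 ring H displaced by substituents)
  + F → F:1
  + C(CH3)3 → C:4 H:9
Element totals:
  C: 10
  H: 13
  F: 1

C10H13F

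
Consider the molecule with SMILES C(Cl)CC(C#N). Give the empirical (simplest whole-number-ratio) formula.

C4H6ClN

Atom tally by fragment:
  ClCH2 → C:1 H:2 Cl:1
  CH2 → C:1 H:2
  CH2CN → C:2 H:2 N:1
Element totals:
  C: 4
  H: 6
  Cl: 1
  N: 1
Molecular formula: C4H6ClN.
gcd of subscripts (4, 1, 6, 1) = 1, so the empirical formula equals the molecular formula.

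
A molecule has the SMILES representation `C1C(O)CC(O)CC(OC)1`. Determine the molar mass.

146.19 g/mol

Atom tally by fragment:
  cyclohexane ring core → C:6 H:12
  (− 3 ring H displaced by substituents)
  + OH → O:1 H:1
  + OH → O:1 H:1
  + OCH3 → C:1 H:3 O:1
Element totals:
  C: 7
  H: 14
  O: 3
Molecular formula: C7H14O3.
  M = 7(12.011) + 14(1.008) + 3(15.999)
    = 84.077 + 14.112 + 47.997 = 146.186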